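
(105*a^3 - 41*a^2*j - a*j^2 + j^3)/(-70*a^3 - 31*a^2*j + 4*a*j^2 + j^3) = (-3*a + j)/(2*a + j)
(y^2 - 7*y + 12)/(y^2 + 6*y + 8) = (y^2 - 7*y + 12)/(y^2 + 6*y + 8)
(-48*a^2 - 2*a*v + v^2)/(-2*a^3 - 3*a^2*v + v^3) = (48*a^2 + 2*a*v - v^2)/(2*a^3 + 3*a^2*v - v^3)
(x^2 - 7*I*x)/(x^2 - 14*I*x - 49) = x/(x - 7*I)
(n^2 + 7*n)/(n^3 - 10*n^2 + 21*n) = (n + 7)/(n^2 - 10*n + 21)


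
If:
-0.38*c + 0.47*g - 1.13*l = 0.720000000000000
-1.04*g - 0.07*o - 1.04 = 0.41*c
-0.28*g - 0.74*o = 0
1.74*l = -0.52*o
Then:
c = -2.07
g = -0.19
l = -0.02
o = 0.07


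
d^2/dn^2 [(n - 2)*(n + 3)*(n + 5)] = 6*n + 12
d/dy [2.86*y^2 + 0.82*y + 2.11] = 5.72*y + 0.82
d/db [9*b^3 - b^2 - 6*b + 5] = 27*b^2 - 2*b - 6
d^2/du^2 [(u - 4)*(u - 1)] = 2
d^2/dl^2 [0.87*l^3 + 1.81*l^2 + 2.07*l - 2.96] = 5.22*l + 3.62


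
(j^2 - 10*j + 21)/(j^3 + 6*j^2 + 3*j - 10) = (j^2 - 10*j + 21)/(j^3 + 6*j^2 + 3*j - 10)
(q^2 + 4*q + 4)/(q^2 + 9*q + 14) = (q + 2)/(q + 7)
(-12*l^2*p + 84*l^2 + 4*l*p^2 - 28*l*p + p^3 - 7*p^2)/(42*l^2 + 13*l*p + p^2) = (-2*l*p + 14*l + p^2 - 7*p)/(7*l + p)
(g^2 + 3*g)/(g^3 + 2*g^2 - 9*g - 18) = g/(g^2 - g - 6)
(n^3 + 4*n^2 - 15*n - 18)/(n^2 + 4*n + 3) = (n^2 + 3*n - 18)/(n + 3)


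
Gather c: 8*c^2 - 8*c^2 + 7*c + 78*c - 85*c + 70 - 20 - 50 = 0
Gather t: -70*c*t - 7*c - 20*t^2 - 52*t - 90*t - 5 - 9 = -7*c - 20*t^2 + t*(-70*c - 142) - 14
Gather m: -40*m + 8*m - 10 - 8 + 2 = -32*m - 16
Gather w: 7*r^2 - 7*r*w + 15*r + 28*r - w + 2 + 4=7*r^2 + 43*r + w*(-7*r - 1) + 6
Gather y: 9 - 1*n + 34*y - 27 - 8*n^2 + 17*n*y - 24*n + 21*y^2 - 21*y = -8*n^2 - 25*n + 21*y^2 + y*(17*n + 13) - 18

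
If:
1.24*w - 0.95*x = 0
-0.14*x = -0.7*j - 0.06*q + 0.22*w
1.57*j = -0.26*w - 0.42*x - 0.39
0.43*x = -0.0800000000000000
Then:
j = -0.18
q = 1.09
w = -0.14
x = -0.19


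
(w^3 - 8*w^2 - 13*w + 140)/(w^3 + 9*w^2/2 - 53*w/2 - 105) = 2*(w^2 - 3*w - 28)/(2*w^2 + 19*w + 42)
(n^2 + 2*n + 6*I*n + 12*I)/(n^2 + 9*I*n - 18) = (n + 2)/(n + 3*I)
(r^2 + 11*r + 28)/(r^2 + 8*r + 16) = (r + 7)/(r + 4)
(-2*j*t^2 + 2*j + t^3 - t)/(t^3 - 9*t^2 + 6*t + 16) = (-2*j*t + 2*j + t^2 - t)/(t^2 - 10*t + 16)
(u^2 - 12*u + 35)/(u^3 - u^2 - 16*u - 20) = (u - 7)/(u^2 + 4*u + 4)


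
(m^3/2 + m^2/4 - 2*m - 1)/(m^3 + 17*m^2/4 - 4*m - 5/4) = (2*m^3 + m^2 - 8*m - 4)/(4*m^3 + 17*m^2 - 16*m - 5)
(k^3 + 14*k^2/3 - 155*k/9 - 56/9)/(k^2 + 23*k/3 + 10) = (9*k^3 + 42*k^2 - 155*k - 56)/(3*(3*k^2 + 23*k + 30))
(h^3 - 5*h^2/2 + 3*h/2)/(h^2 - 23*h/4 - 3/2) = 2*h*(-2*h^2 + 5*h - 3)/(-4*h^2 + 23*h + 6)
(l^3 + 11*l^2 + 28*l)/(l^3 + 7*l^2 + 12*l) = (l + 7)/(l + 3)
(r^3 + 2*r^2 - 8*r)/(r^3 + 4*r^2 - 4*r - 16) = r/(r + 2)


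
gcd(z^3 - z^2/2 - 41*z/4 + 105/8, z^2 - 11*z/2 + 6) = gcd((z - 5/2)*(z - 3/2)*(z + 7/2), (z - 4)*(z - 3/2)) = z - 3/2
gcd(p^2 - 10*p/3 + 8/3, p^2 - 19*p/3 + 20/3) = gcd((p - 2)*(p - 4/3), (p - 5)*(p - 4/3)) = p - 4/3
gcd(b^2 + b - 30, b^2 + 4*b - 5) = 1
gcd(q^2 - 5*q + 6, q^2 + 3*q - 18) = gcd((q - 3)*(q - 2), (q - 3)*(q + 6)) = q - 3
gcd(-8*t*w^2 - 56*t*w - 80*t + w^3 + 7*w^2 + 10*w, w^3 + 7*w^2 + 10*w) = w^2 + 7*w + 10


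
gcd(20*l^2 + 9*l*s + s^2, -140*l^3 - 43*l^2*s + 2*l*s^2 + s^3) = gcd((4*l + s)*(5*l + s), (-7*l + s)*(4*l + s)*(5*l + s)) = 20*l^2 + 9*l*s + s^2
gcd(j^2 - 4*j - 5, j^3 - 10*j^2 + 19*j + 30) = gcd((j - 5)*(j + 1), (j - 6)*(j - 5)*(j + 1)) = j^2 - 4*j - 5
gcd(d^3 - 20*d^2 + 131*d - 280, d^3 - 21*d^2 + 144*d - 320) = d^2 - 13*d + 40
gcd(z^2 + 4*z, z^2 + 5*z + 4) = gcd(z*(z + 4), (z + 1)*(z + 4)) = z + 4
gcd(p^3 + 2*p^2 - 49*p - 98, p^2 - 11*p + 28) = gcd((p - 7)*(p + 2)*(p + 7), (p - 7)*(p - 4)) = p - 7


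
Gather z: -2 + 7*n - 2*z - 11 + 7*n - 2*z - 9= 14*n - 4*z - 22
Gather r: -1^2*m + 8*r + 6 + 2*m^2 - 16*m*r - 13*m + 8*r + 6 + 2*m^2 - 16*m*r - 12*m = 4*m^2 - 26*m + r*(16 - 32*m) + 12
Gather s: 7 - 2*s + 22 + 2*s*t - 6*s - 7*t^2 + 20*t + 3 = s*(2*t - 8) - 7*t^2 + 20*t + 32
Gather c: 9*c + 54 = 9*c + 54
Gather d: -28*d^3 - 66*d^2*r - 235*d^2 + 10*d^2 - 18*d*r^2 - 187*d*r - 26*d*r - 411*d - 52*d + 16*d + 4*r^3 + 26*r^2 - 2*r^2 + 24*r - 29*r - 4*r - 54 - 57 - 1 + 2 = -28*d^3 + d^2*(-66*r - 225) + d*(-18*r^2 - 213*r - 447) + 4*r^3 + 24*r^2 - 9*r - 110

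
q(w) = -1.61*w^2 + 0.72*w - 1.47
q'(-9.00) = 29.70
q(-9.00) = -138.36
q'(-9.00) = 29.70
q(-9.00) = -138.36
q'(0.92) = -2.24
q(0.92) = -2.17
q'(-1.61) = 5.90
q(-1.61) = -6.80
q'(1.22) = -3.21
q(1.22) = -2.99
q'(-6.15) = 20.52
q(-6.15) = -66.79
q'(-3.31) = 11.38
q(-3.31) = -21.49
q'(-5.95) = 19.88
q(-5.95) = -62.75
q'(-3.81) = 12.99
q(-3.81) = -27.58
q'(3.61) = -10.90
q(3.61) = -19.85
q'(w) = 0.72 - 3.22*w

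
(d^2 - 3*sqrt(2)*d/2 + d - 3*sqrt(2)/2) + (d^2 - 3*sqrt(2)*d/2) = 2*d^2 - 3*sqrt(2)*d + d - 3*sqrt(2)/2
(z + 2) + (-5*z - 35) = -4*z - 33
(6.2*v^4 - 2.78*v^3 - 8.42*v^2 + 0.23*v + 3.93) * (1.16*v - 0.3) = 7.192*v^5 - 5.0848*v^4 - 8.9332*v^3 + 2.7928*v^2 + 4.4898*v - 1.179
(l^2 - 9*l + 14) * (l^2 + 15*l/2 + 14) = l^4 - 3*l^3/2 - 79*l^2/2 - 21*l + 196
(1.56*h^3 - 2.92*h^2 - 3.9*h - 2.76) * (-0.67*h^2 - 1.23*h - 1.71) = -1.0452*h^5 + 0.0376000000000001*h^4 + 3.537*h^3 + 11.6394*h^2 + 10.0638*h + 4.7196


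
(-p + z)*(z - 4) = -p*z + 4*p + z^2 - 4*z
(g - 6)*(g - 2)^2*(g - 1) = g^4 - 11*g^3 + 38*g^2 - 52*g + 24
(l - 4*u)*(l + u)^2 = l^3 - 2*l^2*u - 7*l*u^2 - 4*u^3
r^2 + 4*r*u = r*(r + 4*u)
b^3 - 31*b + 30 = (b - 5)*(b - 1)*(b + 6)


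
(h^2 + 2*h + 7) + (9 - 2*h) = h^2 + 16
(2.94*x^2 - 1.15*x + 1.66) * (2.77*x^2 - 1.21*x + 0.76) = 8.1438*x^4 - 6.7429*x^3 + 8.2241*x^2 - 2.8826*x + 1.2616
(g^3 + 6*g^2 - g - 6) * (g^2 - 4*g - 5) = g^5 + 2*g^4 - 30*g^3 - 32*g^2 + 29*g + 30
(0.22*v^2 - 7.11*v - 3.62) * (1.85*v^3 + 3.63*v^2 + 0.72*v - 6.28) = 0.407*v^5 - 12.3549*v^4 - 32.3479*v^3 - 19.6414*v^2 + 42.0444*v + 22.7336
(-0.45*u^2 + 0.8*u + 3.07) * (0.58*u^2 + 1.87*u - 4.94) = -0.261*u^4 - 0.3775*u^3 + 5.4996*u^2 + 1.7889*u - 15.1658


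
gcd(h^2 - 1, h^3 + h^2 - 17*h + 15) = h - 1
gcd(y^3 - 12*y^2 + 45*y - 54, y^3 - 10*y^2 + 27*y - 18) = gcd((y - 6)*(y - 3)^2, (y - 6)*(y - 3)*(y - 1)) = y^2 - 9*y + 18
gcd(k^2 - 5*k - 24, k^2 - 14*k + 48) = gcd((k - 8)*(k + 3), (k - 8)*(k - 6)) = k - 8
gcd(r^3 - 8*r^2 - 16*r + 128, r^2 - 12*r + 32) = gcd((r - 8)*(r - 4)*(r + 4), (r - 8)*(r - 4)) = r^2 - 12*r + 32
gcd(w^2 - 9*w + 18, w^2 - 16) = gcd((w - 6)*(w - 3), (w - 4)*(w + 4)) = 1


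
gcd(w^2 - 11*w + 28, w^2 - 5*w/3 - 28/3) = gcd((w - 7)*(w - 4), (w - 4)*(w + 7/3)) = w - 4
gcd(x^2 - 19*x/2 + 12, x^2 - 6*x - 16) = x - 8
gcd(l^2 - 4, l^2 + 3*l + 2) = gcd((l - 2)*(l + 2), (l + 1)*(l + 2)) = l + 2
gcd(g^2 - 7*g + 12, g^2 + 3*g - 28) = g - 4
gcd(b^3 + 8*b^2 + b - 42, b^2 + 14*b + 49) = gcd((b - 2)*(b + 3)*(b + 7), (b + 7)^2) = b + 7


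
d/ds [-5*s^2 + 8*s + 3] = 8 - 10*s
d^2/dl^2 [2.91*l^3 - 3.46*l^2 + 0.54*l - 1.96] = 17.46*l - 6.92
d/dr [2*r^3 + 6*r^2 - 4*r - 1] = 6*r^2 + 12*r - 4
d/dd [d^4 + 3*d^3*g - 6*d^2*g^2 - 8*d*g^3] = 4*d^3 + 9*d^2*g - 12*d*g^2 - 8*g^3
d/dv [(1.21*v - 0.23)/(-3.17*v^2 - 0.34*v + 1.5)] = (3.8357*v^2 - 1.4582*v + 1.7368)/(10.0489*v^4 + 2.1556*v^3 - 9.3944*v^2 - 1.02*v + 2.25)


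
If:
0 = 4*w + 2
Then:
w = -1/2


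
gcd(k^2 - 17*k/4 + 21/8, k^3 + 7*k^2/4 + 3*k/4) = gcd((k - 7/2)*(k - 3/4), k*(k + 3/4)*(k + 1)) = 1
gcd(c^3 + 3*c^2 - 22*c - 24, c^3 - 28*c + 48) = c^2 + 2*c - 24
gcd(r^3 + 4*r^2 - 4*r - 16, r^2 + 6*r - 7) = 1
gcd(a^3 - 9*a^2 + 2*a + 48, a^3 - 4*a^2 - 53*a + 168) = a^2 - 11*a + 24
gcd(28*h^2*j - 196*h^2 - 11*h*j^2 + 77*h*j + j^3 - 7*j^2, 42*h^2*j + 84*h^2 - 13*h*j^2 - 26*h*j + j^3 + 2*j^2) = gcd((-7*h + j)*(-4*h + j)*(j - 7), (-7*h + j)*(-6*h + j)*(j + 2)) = 7*h - j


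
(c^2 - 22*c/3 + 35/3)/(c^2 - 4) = (3*c^2 - 22*c + 35)/(3*(c^2 - 4))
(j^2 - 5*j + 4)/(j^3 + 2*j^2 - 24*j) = (j - 1)/(j*(j + 6))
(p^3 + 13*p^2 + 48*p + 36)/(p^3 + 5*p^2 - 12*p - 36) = (p^2 + 7*p + 6)/(p^2 - p - 6)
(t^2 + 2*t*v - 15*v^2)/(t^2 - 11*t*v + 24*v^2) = (t + 5*v)/(t - 8*v)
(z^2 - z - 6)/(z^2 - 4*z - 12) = (z - 3)/(z - 6)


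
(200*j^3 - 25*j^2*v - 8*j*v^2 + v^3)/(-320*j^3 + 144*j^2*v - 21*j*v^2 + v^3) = (5*j + v)/(-8*j + v)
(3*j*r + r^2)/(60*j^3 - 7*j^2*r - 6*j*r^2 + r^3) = r/(20*j^2 - 9*j*r + r^2)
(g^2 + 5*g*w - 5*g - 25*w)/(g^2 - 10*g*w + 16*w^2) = (g^2 + 5*g*w - 5*g - 25*w)/(g^2 - 10*g*w + 16*w^2)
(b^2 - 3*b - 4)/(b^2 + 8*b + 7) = (b - 4)/(b + 7)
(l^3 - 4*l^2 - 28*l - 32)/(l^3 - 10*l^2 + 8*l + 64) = (l + 2)/(l - 4)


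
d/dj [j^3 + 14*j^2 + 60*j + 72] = 3*j^2 + 28*j + 60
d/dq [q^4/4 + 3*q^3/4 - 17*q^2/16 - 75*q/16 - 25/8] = q^3 + 9*q^2/4 - 17*q/8 - 75/16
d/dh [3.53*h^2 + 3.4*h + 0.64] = 7.06*h + 3.4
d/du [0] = 0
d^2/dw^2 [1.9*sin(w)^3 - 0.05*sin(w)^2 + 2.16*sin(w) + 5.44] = -3.585*sin(w) + 4.275*sin(3*w) - 0.1*cos(2*w)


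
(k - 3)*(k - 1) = k^2 - 4*k + 3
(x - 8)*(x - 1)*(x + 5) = x^3 - 4*x^2 - 37*x + 40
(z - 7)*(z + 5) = z^2 - 2*z - 35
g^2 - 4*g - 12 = (g - 6)*(g + 2)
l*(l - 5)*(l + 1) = l^3 - 4*l^2 - 5*l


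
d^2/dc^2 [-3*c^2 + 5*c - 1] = -6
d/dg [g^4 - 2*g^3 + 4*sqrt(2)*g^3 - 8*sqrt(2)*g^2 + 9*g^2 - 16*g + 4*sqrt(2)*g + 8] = 4*g^3 - 6*g^2 + 12*sqrt(2)*g^2 - 16*sqrt(2)*g + 18*g - 16 + 4*sqrt(2)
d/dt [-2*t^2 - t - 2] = -4*t - 1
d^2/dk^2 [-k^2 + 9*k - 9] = -2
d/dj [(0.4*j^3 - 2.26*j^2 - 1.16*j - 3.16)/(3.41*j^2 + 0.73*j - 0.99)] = (1.364*j^4 + 0.584*j^3 + 1.1178*j^2 + 26.026*j + 3.4552)/(11.6281*j^4 + 4.9786*j^3 - 6.2189*j^2 - 1.4454*j + 0.9801)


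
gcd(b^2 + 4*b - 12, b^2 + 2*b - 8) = b - 2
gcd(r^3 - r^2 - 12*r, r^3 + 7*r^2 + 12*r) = r^2 + 3*r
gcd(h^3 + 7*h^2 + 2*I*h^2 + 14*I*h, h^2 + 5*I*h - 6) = h + 2*I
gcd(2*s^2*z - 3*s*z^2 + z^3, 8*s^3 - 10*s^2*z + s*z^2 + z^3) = 2*s^2 - 3*s*z + z^2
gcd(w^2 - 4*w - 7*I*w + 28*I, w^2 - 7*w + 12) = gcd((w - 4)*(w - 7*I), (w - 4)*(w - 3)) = w - 4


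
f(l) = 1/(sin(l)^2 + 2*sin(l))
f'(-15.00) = 0.69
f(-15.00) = -1.14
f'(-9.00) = 2.50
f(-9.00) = -1.53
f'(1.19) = -0.19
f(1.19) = 0.37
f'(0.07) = -101.84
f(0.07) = 6.91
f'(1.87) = 0.14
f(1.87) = 0.35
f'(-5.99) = -5.64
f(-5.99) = 1.51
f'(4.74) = -0.00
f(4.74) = -1.00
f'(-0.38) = -3.20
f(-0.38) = -1.65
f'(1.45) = -0.05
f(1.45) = 0.34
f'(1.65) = 0.04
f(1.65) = 0.33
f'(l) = (-2*sin(l)*cos(l) - 2*cos(l))/(sin(l)^2 + 2*sin(l))^2 = -2*(sin(l) + 1)*cos(l)/((sin(l) + 2)^2*sin(l)^2)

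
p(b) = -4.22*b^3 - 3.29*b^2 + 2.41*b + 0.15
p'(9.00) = -1082.27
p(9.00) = -3321.03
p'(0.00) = 2.41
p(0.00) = 0.15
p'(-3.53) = -132.12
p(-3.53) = 136.27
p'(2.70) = -107.65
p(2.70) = -100.39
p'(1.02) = -17.47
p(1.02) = -5.29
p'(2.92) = -124.75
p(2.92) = -125.93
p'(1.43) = -32.89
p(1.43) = -15.47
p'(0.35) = -1.44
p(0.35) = 0.41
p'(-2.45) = -57.46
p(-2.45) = 36.56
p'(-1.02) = -4.05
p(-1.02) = -1.25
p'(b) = -12.66*b^2 - 6.58*b + 2.41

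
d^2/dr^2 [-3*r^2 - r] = -6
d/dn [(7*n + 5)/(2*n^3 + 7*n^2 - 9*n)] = (-28*n^3 - 79*n^2 - 70*n + 45)/(n^2*(4*n^4 + 28*n^3 + 13*n^2 - 126*n + 81))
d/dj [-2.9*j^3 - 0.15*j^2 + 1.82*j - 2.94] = -8.7*j^2 - 0.3*j + 1.82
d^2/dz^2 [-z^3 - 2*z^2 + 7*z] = -6*z - 4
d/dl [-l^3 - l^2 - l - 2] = -3*l^2 - 2*l - 1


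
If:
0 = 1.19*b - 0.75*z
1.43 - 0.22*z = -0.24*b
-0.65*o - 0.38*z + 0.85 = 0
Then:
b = 13.11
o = -10.85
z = 20.80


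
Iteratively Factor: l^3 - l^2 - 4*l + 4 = (l + 2)*(l^2 - 3*l + 2) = (l - 1)*(l + 2)*(l - 2)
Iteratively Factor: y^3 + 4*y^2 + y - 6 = (y - 1)*(y^2 + 5*y + 6) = (y - 1)*(y + 3)*(y + 2)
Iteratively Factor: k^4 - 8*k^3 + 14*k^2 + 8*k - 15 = (k - 3)*(k^3 - 5*k^2 - k + 5) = (k - 3)*(k + 1)*(k^2 - 6*k + 5) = (k - 5)*(k - 3)*(k + 1)*(k - 1)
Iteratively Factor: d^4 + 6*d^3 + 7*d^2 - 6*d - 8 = (d - 1)*(d^3 + 7*d^2 + 14*d + 8) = (d - 1)*(d + 2)*(d^2 + 5*d + 4) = (d - 1)*(d + 1)*(d + 2)*(d + 4)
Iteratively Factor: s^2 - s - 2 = (s + 1)*(s - 2)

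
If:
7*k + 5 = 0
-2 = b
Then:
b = -2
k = -5/7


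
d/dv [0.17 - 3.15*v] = -3.15000000000000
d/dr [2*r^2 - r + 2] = 4*r - 1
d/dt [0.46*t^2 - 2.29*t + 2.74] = 0.92*t - 2.29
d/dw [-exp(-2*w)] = 2*exp(-2*w)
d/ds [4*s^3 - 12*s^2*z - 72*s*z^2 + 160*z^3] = 12*s^2 - 24*s*z - 72*z^2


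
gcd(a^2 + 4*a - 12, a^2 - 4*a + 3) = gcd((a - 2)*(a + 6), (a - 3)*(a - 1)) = 1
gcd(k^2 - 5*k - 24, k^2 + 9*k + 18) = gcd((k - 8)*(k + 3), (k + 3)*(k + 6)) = k + 3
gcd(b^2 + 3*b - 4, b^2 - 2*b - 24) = b + 4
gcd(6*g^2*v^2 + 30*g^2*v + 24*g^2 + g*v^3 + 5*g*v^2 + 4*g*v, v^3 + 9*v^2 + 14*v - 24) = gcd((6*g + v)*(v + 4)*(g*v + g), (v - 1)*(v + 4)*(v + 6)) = v + 4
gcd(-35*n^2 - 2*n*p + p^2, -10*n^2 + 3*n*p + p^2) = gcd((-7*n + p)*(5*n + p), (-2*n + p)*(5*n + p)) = 5*n + p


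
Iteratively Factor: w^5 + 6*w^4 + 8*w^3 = (w)*(w^4 + 6*w^3 + 8*w^2) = w*(w + 4)*(w^3 + 2*w^2) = w*(w + 2)*(w + 4)*(w^2) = w^2*(w + 2)*(w + 4)*(w)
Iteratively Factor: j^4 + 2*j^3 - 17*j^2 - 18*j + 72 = (j - 2)*(j^3 + 4*j^2 - 9*j - 36) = (j - 2)*(j + 3)*(j^2 + j - 12) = (j - 3)*(j - 2)*(j + 3)*(j + 4)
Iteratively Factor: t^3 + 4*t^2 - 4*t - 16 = (t + 2)*(t^2 + 2*t - 8) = (t + 2)*(t + 4)*(t - 2)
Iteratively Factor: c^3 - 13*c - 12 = (c - 4)*(c^2 + 4*c + 3) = (c - 4)*(c + 3)*(c + 1)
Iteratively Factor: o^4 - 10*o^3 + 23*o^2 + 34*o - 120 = (o + 2)*(o^3 - 12*o^2 + 47*o - 60) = (o - 3)*(o + 2)*(o^2 - 9*o + 20) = (o - 4)*(o - 3)*(o + 2)*(o - 5)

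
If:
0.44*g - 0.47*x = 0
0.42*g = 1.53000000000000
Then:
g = 3.64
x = 3.41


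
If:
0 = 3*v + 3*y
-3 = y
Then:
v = 3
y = -3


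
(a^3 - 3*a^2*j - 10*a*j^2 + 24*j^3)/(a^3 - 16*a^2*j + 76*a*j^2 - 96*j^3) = (a^2 - a*j - 12*j^2)/(a^2 - 14*a*j + 48*j^2)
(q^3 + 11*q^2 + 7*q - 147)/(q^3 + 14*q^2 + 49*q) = (q - 3)/q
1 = 1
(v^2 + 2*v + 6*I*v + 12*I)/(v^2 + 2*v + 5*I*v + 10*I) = (v + 6*I)/(v + 5*I)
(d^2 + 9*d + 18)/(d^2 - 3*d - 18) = (d + 6)/(d - 6)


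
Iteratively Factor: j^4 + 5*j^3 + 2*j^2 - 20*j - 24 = (j + 3)*(j^3 + 2*j^2 - 4*j - 8) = (j + 2)*(j + 3)*(j^2 - 4) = (j - 2)*(j + 2)*(j + 3)*(j + 2)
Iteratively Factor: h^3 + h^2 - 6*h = (h + 3)*(h^2 - 2*h) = (h - 2)*(h + 3)*(h)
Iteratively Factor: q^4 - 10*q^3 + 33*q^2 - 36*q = (q)*(q^3 - 10*q^2 + 33*q - 36) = q*(q - 3)*(q^2 - 7*q + 12) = q*(q - 4)*(q - 3)*(q - 3)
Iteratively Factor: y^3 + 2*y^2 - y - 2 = (y - 1)*(y^2 + 3*y + 2) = (y - 1)*(y + 2)*(y + 1)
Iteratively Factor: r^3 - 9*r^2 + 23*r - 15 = (r - 3)*(r^2 - 6*r + 5) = (r - 5)*(r - 3)*(r - 1)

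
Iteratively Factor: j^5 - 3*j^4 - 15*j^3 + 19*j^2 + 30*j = (j - 5)*(j^4 + 2*j^3 - 5*j^2 - 6*j) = (j - 5)*(j + 1)*(j^3 + j^2 - 6*j) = (j - 5)*(j - 2)*(j + 1)*(j^2 + 3*j) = (j - 5)*(j - 2)*(j + 1)*(j + 3)*(j)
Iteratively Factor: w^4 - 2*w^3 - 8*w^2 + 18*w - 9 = (w - 3)*(w^3 + w^2 - 5*w + 3) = (w - 3)*(w - 1)*(w^2 + 2*w - 3) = (w - 3)*(w - 1)^2*(w + 3)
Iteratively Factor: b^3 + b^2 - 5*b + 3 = (b - 1)*(b^2 + 2*b - 3) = (b - 1)^2*(b + 3)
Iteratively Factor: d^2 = (d)*(d)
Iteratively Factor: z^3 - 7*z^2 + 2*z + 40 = (z - 5)*(z^2 - 2*z - 8) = (z - 5)*(z + 2)*(z - 4)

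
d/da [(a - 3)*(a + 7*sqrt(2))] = 2*a - 3 + 7*sqrt(2)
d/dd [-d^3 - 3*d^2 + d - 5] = -3*d^2 - 6*d + 1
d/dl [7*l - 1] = 7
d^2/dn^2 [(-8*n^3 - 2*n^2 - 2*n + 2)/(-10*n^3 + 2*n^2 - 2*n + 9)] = 4*(180*n^6 + 60*n^5 + 1440*n^4 + 722*n^3 + 198*n^2 + 660*n + 113)/(1000*n^9 - 600*n^8 + 720*n^7 - 2948*n^6 + 1224*n^5 - 1212*n^4 + 2654*n^3 - 594*n^2 + 486*n - 729)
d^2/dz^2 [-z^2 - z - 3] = -2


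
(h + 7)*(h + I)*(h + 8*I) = h^3 + 7*h^2 + 9*I*h^2 - 8*h + 63*I*h - 56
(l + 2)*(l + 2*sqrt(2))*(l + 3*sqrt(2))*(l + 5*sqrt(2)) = l^4 + 2*l^3 + 10*sqrt(2)*l^3 + 20*sqrt(2)*l^2 + 62*l^2 + 60*sqrt(2)*l + 124*l + 120*sqrt(2)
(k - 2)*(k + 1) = k^2 - k - 2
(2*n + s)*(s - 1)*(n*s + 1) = 2*n^2*s^2 - 2*n^2*s + n*s^3 - n*s^2 + 2*n*s - 2*n + s^2 - s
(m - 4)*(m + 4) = m^2 - 16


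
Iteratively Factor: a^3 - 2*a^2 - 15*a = (a - 5)*(a^2 + 3*a) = (a - 5)*(a + 3)*(a)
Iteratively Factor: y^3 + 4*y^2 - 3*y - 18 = (y + 3)*(y^2 + y - 6) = (y - 2)*(y + 3)*(y + 3)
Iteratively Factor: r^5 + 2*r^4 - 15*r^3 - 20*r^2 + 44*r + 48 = (r + 1)*(r^4 + r^3 - 16*r^2 - 4*r + 48) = (r + 1)*(r + 4)*(r^3 - 3*r^2 - 4*r + 12) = (r + 1)*(r + 2)*(r + 4)*(r^2 - 5*r + 6) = (r - 2)*(r + 1)*(r + 2)*(r + 4)*(r - 3)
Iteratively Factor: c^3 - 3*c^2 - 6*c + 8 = (c - 1)*(c^2 - 2*c - 8) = (c - 1)*(c + 2)*(c - 4)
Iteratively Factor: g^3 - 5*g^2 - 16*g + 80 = (g - 4)*(g^2 - g - 20) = (g - 4)*(g + 4)*(g - 5)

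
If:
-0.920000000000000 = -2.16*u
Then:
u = 0.43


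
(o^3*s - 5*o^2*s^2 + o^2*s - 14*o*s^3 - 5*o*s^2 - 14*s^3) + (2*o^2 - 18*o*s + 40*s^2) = o^3*s - 5*o^2*s^2 + o^2*s + 2*o^2 - 14*o*s^3 - 5*o*s^2 - 18*o*s - 14*s^3 + 40*s^2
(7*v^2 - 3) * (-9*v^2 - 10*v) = -63*v^4 - 70*v^3 + 27*v^2 + 30*v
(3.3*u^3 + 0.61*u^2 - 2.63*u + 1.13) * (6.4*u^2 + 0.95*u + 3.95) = 21.12*u^5 + 7.039*u^4 - 3.2175*u^3 + 7.143*u^2 - 9.315*u + 4.4635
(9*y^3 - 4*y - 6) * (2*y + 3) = 18*y^4 + 27*y^3 - 8*y^2 - 24*y - 18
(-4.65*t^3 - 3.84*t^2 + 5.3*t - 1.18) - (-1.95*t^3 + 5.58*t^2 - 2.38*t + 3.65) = -2.7*t^3 - 9.42*t^2 + 7.68*t - 4.83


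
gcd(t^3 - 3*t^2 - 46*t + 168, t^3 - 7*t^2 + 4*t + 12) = t - 6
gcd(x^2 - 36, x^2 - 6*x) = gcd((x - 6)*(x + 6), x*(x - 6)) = x - 6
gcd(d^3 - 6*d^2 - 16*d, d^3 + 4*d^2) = d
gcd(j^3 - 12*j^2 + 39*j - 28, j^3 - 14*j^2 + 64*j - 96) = j - 4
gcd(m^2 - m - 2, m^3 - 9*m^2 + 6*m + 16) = m^2 - m - 2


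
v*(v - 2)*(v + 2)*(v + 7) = v^4 + 7*v^3 - 4*v^2 - 28*v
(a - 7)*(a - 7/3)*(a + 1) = a^3 - 25*a^2/3 + 7*a + 49/3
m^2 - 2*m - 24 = (m - 6)*(m + 4)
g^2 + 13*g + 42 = (g + 6)*(g + 7)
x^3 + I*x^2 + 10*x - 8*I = (x - 2*I)*(x - I)*(x + 4*I)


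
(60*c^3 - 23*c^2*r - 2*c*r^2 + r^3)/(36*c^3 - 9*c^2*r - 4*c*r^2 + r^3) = (5*c + r)/(3*c + r)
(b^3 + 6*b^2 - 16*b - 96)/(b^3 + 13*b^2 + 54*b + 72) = (b - 4)/(b + 3)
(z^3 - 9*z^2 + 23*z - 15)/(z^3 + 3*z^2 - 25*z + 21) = (z - 5)/(z + 7)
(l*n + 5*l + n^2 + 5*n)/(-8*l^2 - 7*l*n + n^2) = (-n - 5)/(8*l - n)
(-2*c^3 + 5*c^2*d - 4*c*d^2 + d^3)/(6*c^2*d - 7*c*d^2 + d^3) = (-2*c^2 + 3*c*d - d^2)/(d*(6*c - d))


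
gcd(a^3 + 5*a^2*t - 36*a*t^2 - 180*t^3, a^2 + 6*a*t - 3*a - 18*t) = a + 6*t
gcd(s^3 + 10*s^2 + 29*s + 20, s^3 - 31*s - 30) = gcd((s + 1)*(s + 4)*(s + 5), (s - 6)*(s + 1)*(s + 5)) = s^2 + 6*s + 5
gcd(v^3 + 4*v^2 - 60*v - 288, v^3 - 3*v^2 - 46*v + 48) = v^2 - 2*v - 48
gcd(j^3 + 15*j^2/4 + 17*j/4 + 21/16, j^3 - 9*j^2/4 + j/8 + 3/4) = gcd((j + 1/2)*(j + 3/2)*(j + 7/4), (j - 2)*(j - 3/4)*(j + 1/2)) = j + 1/2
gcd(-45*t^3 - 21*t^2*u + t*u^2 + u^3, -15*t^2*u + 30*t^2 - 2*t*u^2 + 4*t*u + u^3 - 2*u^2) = 15*t^2 + 2*t*u - u^2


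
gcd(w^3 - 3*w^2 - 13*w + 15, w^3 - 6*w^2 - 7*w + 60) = w^2 - 2*w - 15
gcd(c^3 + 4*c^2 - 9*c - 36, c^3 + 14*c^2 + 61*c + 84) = c^2 + 7*c + 12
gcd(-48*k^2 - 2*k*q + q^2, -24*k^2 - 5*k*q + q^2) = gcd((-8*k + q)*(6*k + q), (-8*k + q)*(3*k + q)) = -8*k + q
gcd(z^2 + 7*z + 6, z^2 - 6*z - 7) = z + 1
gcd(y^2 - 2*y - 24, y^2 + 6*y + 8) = y + 4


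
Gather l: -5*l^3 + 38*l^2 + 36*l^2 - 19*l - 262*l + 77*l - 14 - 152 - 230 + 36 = -5*l^3 + 74*l^2 - 204*l - 360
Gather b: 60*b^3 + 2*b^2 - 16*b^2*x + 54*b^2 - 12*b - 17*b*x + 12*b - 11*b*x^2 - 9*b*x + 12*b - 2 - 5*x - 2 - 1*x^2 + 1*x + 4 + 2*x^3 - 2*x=60*b^3 + b^2*(56 - 16*x) + b*(-11*x^2 - 26*x + 12) + 2*x^3 - x^2 - 6*x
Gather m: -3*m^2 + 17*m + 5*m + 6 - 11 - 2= -3*m^2 + 22*m - 7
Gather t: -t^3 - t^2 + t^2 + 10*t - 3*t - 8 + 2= -t^3 + 7*t - 6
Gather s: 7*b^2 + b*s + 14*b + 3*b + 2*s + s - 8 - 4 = 7*b^2 + 17*b + s*(b + 3) - 12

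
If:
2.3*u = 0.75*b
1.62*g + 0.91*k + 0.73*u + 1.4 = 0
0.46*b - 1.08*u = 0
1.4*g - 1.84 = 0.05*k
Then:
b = 0.00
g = 1.18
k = -3.65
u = 0.00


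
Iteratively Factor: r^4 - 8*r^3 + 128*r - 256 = (r - 4)*(r^3 - 4*r^2 - 16*r + 64) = (r - 4)^2*(r^2 - 16) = (r - 4)^2*(r + 4)*(r - 4)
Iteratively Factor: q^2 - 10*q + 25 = (q - 5)*(q - 5)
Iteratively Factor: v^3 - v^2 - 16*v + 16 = (v + 4)*(v^2 - 5*v + 4) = (v - 4)*(v + 4)*(v - 1)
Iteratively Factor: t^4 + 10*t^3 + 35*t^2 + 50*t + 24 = (t + 3)*(t^3 + 7*t^2 + 14*t + 8) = (t + 1)*(t + 3)*(t^2 + 6*t + 8) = (t + 1)*(t + 2)*(t + 3)*(t + 4)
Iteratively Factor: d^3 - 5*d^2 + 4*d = (d - 1)*(d^2 - 4*d) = d*(d - 1)*(d - 4)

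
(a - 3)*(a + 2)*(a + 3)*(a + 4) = a^4 + 6*a^3 - a^2 - 54*a - 72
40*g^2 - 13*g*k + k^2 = (-8*g + k)*(-5*g + k)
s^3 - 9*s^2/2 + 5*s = s*(s - 5/2)*(s - 2)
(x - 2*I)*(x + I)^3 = x^4 + I*x^3 + 3*x^2 + 5*I*x - 2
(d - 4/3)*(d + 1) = d^2 - d/3 - 4/3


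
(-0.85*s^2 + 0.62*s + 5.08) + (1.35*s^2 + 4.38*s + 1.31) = 0.5*s^2 + 5.0*s + 6.39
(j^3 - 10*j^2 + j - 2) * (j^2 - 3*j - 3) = j^5 - 13*j^4 + 28*j^3 + 25*j^2 + 3*j + 6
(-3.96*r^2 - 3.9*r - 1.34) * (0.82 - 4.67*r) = 18.4932*r^3 + 14.9658*r^2 + 3.0598*r - 1.0988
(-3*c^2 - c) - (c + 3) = -3*c^2 - 2*c - 3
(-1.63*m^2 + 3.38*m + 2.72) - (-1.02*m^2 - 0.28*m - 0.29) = -0.61*m^2 + 3.66*m + 3.01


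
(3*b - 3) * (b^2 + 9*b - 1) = 3*b^3 + 24*b^2 - 30*b + 3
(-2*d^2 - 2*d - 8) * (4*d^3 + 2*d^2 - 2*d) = -8*d^5 - 12*d^4 - 32*d^3 - 12*d^2 + 16*d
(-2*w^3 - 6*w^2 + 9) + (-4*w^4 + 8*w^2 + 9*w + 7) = -4*w^4 - 2*w^3 + 2*w^2 + 9*w + 16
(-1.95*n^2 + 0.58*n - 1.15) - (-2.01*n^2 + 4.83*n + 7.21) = 0.0599999999999998*n^2 - 4.25*n - 8.36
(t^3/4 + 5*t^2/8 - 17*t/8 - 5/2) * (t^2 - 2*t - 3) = t^5/4 + t^4/8 - 33*t^3/8 - t^2/8 + 91*t/8 + 15/2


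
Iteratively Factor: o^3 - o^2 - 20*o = (o)*(o^2 - o - 20) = o*(o + 4)*(o - 5)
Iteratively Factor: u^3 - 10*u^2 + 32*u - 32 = (u - 4)*(u^2 - 6*u + 8) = (u - 4)*(u - 2)*(u - 4)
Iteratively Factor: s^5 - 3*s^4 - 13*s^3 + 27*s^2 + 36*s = (s)*(s^4 - 3*s^3 - 13*s^2 + 27*s + 36) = s*(s + 1)*(s^3 - 4*s^2 - 9*s + 36) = s*(s - 4)*(s + 1)*(s^2 - 9) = s*(s - 4)*(s + 1)*(s + 3)*(s - 3)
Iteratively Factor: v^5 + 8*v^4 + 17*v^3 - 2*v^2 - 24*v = (v + 3)*(v^4 + 5*v^3 + 2*v^2 - 8*v) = (v + 3)*(v + 4)*(v^3 + v^2 - 2*v) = (v + 2)*(v + 3)*(v + 4)*(v^2 - v) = v*(v + 2)*(v + 3)*(v + 4)*(v - 1)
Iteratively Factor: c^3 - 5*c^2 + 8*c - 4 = (c - 2)*(c^2 - 3*c + 2) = (c - 2)^2*(c - 1)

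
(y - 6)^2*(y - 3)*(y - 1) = y^4 - 16*y^3 + 87*y^2 - 180*y + 108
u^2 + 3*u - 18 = (u - 3)*(u + 6)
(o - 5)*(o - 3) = o^2 - 8*o + 15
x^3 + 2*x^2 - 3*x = x*(x - 1)*(x + 3)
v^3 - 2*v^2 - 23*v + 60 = (v - 4)*(v - 3)*(v + 5)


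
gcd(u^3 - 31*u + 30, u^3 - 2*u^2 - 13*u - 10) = u - 5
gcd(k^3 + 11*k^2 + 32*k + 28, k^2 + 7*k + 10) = k + 2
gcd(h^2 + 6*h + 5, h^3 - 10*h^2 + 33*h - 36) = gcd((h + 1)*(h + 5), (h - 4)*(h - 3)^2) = 1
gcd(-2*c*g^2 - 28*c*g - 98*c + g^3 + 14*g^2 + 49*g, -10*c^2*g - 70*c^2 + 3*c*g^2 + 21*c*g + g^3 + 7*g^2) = 2*c*g + 14*c - g^2 - 7*g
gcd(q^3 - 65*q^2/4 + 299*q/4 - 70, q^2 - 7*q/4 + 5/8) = q - 5/4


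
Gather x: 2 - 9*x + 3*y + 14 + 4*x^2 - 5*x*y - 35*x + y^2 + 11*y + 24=4*x^2 + x*(-5*y - 44) + y^2 + 14*y + 40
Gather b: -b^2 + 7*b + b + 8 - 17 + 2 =-b^2 + 8*b - 7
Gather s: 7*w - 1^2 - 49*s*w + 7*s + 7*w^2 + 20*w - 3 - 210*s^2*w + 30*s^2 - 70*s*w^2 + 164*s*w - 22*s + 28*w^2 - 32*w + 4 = s^2*(30 - 210*w) + s*(-70*w^2 + 115*w - 15) + 35*w^2 - 5*w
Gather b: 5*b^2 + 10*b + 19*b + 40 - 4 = 5*b^2 + 29*b + 36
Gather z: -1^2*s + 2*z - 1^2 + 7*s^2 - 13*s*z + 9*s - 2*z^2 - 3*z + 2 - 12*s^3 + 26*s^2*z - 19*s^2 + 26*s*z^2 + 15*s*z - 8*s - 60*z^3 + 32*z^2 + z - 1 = -12*s^3 - 12*s^2 - 60*z^3 + z^2*(26*s + 30) + z*(26*s^2 + 2*s)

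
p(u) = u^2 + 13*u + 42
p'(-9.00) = -5.00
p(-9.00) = 6.00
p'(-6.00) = 1.00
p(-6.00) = 0.00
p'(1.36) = 15.72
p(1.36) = 61.53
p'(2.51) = 18.02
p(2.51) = 80.93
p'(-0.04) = 12.92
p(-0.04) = 41.48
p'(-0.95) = 11.10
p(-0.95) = 30.55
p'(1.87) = 16.74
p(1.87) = 69.81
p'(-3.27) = 6.46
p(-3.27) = 10.18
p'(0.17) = 13.34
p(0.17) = 44.24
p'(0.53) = 14.06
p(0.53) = 49.17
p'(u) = 2*u + 13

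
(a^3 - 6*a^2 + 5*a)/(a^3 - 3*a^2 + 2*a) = (a - 5)/(a - 2)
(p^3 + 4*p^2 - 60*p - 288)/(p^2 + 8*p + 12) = (p^2 - 2*p - 48)/(p + 2)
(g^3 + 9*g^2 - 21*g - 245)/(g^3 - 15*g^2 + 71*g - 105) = (g^2 + 14*g + 49)/(g^2 - 10*g + 21)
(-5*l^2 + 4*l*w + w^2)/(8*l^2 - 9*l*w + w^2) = (5*l + w)/(-8*l + w)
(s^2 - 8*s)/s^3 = (s - 8)/s^2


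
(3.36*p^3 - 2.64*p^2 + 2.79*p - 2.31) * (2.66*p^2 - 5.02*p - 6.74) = 8.9376*p^5 - 23.8896*p^4 - 1.9722*p^3 - 2.3568*p^2 - 7.2084*p + 15.5694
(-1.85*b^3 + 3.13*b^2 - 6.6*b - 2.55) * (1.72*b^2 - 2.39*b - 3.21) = -3.182*b^5 + 9.8051*b^4 - 12.8942*b^3 + 1.3407*b^2 + 27.2805*b + 8.1855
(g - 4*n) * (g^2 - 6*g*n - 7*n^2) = g^3 - 10*g^2*n + 17*g*n^2 + 28*n^3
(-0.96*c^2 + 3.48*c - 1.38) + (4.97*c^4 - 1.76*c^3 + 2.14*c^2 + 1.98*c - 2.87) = 4.97*c^4 - 1.76*c^3 + 1.18*c^2 + 5.46*c - 4.25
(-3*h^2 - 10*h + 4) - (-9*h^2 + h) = 6*h^2 - 11*h + 4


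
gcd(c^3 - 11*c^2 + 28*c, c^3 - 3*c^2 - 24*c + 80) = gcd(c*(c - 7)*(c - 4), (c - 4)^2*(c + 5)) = c - 4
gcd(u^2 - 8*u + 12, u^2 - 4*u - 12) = u - 6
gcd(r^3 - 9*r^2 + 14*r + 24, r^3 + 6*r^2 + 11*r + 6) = r + 1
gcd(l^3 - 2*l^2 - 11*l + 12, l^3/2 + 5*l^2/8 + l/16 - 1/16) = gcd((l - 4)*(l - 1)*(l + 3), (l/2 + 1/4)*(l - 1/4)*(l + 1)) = 1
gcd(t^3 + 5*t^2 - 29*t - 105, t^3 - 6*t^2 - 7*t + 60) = t^2 - 2*t - 15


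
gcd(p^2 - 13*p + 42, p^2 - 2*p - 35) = p - 7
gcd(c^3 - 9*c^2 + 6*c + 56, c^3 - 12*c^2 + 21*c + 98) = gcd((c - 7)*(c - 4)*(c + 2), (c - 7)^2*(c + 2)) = c^2 - 5*c - 14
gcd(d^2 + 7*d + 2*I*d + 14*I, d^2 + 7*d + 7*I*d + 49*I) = d + 7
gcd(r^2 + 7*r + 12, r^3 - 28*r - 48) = r + 4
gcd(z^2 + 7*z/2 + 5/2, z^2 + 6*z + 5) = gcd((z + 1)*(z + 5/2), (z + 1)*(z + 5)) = z + 1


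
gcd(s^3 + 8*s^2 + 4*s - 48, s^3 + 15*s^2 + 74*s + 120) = s^2 + 10*s + 24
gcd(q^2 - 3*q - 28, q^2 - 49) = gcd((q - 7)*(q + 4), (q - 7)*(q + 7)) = q - 7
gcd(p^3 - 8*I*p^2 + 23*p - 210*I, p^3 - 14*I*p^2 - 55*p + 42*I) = p^2 - 13*I*p - 42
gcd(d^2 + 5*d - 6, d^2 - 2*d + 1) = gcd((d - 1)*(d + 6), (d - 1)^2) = d - 1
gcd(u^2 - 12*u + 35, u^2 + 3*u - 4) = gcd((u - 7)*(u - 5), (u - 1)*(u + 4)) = 1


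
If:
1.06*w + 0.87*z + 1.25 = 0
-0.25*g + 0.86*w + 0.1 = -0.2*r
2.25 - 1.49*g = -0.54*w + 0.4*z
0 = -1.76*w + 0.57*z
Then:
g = 1.67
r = 3.02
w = -0.33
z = -1.03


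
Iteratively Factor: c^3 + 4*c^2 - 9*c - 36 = (c + 3)*(c^2 + c - 12) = (c + 3)*(c + 4)*(c - 3)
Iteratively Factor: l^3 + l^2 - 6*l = (l)*(l^2 + l - 6) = l*(l + 3)*(l - 2)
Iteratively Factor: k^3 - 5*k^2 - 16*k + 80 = (k - 5)*(k^2 - 16) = (k - 5)*(k + 4)*(k - 4)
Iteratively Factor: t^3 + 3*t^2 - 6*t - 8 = (t + 4)*(t^2 - t - 2) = (t + 1)*(t + 4)*(t - 2)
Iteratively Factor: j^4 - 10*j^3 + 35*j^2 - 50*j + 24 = (j - 4)*(j^3 - 6*j^2 + 11*j - 6) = (j - 4)*(j - 2)*(j^2 - 4*j + 3) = (j - 4)*(j - 3)*(j - 2)*(j - 1)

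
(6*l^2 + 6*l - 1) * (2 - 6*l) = -36*l^3 - 24*l^2 + 18*l - 2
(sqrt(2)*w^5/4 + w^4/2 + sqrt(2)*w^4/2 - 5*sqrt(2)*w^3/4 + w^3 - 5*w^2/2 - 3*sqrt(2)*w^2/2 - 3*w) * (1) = sqrt(2)*w^5/4 + w^4/2 + sqrt(2)*w^4/2 - 5*sqrt(2)*w^3/4 + w^3 - 5*w^2/2 - 3*sqrt(2)*w^2/2 - 3*w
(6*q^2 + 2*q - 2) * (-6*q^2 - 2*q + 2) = -36*q^4 - 24*q^3 + 20*q^2 + 8*q - 4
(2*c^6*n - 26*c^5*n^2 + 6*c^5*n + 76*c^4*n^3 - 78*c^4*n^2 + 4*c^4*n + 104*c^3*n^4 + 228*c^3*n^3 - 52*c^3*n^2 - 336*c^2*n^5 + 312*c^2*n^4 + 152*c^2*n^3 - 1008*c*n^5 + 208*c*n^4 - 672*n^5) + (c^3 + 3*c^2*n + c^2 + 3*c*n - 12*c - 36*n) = 2*c^6*n - 26*c^5*n^2 + 6*c^5*n + 76*c^4*n^3 - 78*c^4*n^2 + 4*c^4*n + 104*c^3*n^4 + 228*c^3*n^3 - 52*c^3*n^2 + c^3 - 336*c^2*n^5 + 312*c^2*n^4 + 152*c^2*n^3 + 3*c^2*n + c^2 - 1008*c*n^5 + 208*c*n^4 + 3*c*n - 12*c - 672*n^5 - 36*n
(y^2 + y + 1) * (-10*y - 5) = -10*y^3 - 15*y^2 - 15*y - 5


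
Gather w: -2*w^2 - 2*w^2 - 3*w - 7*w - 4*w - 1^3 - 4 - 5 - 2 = -4*w^2 - 14*w - 12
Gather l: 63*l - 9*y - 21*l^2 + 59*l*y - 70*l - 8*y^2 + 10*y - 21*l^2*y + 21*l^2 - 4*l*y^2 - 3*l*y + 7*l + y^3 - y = -21*l^2*y + l*(-4*y^2 + 56*y) + y^3 - 8*y^2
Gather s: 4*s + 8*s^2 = 8*s^2 + 4*s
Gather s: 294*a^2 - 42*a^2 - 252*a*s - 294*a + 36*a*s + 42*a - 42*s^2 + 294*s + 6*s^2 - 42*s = 252*a^2 - 252*a - 36*s^2 + s*(252 - 216*a)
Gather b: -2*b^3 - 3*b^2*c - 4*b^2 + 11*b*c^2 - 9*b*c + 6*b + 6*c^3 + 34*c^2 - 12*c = -2*b^3 + b^2*(-3*c - 4) + b*(11*c^2 - 9*c + 6) + 6*c^3 + 34*c^2 - 12*c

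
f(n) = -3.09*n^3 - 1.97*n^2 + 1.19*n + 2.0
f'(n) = -9.27*n^2 - 3.94*n + 1.19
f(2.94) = -90.05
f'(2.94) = -90.52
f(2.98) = -93.72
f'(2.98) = -92.87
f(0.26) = 2.12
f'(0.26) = -0.46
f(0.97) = -1.52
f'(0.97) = -11.35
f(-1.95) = 15.10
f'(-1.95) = -26.38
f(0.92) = -0.98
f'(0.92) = -10.28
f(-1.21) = 3.15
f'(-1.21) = -7.61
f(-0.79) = 1.35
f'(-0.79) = -1.48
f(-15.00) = 9969.65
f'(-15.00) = -2025.46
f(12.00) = -5606.92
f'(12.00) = -1380.97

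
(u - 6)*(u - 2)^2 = u^3 - 10*u^2 + 28*u - 24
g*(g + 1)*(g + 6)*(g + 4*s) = g^4 + 4*g^3*s + 7*g^3 + 28*g^2*s + 6*g^2 + 24*g*s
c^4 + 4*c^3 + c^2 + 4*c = c*(c + 4)*(c - I)*(c + I)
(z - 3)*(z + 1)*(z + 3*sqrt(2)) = z^3 - 2*z^2 + 3*sqrt(2)*z^2 - 6*sqrt(2)*z - 3*z - 9*sqrt(2)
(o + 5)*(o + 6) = o^2 + 11*o + 30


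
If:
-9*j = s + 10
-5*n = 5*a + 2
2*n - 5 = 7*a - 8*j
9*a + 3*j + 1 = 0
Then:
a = -127/495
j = 24/55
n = -71/495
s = -766/55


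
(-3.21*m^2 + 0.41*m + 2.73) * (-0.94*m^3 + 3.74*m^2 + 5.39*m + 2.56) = 3.0174*m^5 - 12.3908*m^4 - 18.3347*m^3 + 4.2025*m^2 + 15.7643*m + 6.9888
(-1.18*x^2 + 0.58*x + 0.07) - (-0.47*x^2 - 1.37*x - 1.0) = -0.71*x^2 + 1.95*x + 1.07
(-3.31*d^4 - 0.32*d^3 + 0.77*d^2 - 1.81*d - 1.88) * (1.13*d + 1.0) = -3.7403*d^5 - 3.6716*d^4 + 0.5501*d^3 - 1.2753*d^2 - 3.9344*d - 1.88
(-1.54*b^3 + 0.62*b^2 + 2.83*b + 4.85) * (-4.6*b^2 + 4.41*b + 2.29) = 7.084*b^5 - 9.6434*b^4 - 13.8104*b^3 - 8.40989999999999*b^2 + 27.8692*b + 11.1065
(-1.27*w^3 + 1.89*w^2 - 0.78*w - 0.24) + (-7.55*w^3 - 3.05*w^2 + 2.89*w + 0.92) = -8.82*w^3 - 1.16*w^2 + 2.11*w + 0.68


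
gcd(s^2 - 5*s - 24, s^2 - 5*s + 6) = 1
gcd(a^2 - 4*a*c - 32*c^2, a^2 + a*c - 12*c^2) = a + 4*c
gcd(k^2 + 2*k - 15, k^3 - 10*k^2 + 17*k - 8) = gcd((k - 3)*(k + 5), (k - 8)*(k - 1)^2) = 1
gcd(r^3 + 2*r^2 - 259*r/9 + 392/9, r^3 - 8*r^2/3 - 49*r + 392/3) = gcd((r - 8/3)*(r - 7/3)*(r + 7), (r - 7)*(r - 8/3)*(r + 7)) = r^2 + 13*r/3 - 56/3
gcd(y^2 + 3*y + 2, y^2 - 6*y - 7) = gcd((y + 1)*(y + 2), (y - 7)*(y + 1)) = y + 1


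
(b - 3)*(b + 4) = b^2 + b - 12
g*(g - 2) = g^2 - 2*g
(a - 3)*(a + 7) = a^2 + 4*a - 21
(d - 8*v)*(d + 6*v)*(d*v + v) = d^3*v - 2*d^2*v^2 + d^2*v - 48*d*v^3 - 2*d*v^2 - 48*v^3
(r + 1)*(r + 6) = r^2 + 7*r + 6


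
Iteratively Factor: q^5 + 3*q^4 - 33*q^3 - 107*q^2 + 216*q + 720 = (q + 4)*(q^4 - q^3 - 29*q^2 + 9*q + 180) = (q + 3)*(q + 4)*(q^3 - 4*q^2 - 17*q + 60) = (q + 3)*(q + 4)^2*(q^2 - 8*q + 15) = (q - 5)*(q + 3)*(q + 4)^2*(q - 3)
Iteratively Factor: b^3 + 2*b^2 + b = (b + 1)*(b^2 + b) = (b + 1)^2*(b)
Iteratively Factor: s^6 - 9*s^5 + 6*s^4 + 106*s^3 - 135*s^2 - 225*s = (s - 5)*(s^5 - 4*s^4 - 14*s^3 + 36*s^2 + 45*s) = (s - 5)*(s + 1)*(s^4 - 5*s^3 - 9*s^2 + 45*s) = (s - 5)*(s - 3)*(s + 1)*(s^3 - 2*s^2 - 15*s) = (s - 5)*(s - 3)*(s + 1)*(s + 3)*(s^2 - 5*s) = s*(s - 5)*(s - 3)*(s + 1)*(s + 3)*(s - 5)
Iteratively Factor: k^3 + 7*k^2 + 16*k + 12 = (k + 2)*(k^2 + 5*k + 6) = (k + 2)^2*(k + 3)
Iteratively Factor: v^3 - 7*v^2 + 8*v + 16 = (v - 4)*(v^2 - 3*v - 4) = (v - 4)*(v + 1)*(v - 4)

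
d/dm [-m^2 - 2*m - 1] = -2*m - 2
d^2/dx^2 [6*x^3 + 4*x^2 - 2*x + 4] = 36*x + 8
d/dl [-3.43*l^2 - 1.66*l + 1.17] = -6.86*l - 1.66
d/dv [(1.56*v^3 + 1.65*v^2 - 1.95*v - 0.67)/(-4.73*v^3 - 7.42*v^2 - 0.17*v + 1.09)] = (-3.7707*v^4 - 18.9774*v^3 - 19.1556*v^2 - 6.3458*v - 2.2394)/(22.3729*v^6 + 70.1932*v^5 + 56.6646*v^4 - 7.7886*v^3 - 16.1467*v^2 - 0.3706*v + 1.1881)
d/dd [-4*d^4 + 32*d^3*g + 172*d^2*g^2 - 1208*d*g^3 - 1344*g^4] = -16*d^3 + 96*d^2*g + 344*d*g^2 - 1208*g^3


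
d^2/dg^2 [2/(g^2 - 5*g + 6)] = 4*(-g^2 + 5*g + (2*g - 5)^2 - 6)/(g^2 - 5*g + 6)^3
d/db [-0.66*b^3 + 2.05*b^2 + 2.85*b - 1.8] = -1.98*b^2 + 4.1*b + 2.85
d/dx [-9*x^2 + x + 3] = 1 - 18*x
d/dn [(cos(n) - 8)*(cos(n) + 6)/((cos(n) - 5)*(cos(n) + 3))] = 66*(1 - cos(n))*sin(n)/((cos(n) - 5)^2*(cos(n) + 3)^2)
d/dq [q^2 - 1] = 2*q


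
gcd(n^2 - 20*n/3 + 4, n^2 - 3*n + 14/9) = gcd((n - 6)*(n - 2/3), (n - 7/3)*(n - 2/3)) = n - 2/3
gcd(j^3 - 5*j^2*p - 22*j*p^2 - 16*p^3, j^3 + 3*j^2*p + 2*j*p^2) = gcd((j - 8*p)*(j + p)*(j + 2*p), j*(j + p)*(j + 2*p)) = j^2 + 3*j*p + 2*p^2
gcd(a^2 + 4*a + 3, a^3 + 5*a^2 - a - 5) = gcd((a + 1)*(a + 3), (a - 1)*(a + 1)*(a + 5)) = a + 1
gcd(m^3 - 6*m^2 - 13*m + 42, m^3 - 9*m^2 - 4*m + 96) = m + 3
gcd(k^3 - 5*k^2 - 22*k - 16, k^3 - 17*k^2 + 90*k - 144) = k - 8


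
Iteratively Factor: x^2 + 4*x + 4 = (x + 2)*(x + 2)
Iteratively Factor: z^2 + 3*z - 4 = (z - 1)*(z + 4)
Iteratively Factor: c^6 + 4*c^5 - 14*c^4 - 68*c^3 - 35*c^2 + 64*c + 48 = (c - 1)*(c^5 + 5*c^4 - 9*c^3 - 77*c^2 - 112*c - 48) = (c - 1)*(c + 4)*(c^4 + c^3 - 13*c^2 - 25*c - 12) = (c - 1)*(c + 3)*(c + 4)*(c^3 - 2*c^2 - 7*c - 4) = (c - 1)*(c + 1)*(c + 3)*(c + 4)*(c^2 - 3*c - 4) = (c - 1)*(c + 1)^2*(c + 3)*(c + 4)*(c - 4)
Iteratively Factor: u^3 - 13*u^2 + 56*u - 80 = (u - 4)*(u^2 - 9*u + 20) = (u - 4)^2*(u - 5)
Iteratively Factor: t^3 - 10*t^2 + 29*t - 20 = (t - 4)*(t^2 - 6*t + 5) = (t - 5)*(t - 4)*(t - 1)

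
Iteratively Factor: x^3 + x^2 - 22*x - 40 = (x - 5)*(x^2 + 6*x + 8) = (x - 5)*(x + 4)*(x + 2)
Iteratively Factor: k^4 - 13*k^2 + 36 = (k + 2)*(k^3 - 2*k^2 - 9*k + 18) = (k - 3)*(k + 2)*(k^2 + k - 6) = (k - 3)*(k + 2)*(k + 3)*(k - 2)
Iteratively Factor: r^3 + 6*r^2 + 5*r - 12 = (r + 3)*(r^2 + 3*r - 4) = (r + 3)*(r + 4)*(r - 1)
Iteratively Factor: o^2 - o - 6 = (o + 2)*(o - 3)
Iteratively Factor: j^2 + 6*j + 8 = (j + 4)*(j + 2)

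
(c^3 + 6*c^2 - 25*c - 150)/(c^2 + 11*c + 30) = c - 5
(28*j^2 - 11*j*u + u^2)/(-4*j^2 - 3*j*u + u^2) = (-7*j + u)/(j + u)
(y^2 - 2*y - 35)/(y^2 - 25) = (y - 7)/(y - 5)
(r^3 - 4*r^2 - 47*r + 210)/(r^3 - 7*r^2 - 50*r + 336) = (r - 5)/(r - 8)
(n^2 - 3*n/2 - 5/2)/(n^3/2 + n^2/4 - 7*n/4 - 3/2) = 2*(2*n - 5)/(2*n^2 - n - 6)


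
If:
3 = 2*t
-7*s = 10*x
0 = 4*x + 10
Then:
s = 25/7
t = 3/2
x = -5/2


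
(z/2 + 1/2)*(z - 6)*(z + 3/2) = z^3/2 - 7*z^2/4 - 27*z/4 - 9/2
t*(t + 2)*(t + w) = t^3 + t^2*w + 2*t^2 + 2*t*w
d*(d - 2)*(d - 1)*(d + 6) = d^4 + 3*d^3 - 16*d^2 + 12*d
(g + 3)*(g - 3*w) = g^2 - 3*g*w + 3*g - 9*w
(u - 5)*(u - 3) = u^2 - 8*u + 15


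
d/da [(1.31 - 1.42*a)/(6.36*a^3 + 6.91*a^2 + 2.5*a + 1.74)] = (18.0624*a^3 - 15.1826*a^2 - 18.1042*a - 5.7458)/(40.4496*a^6 + 87.8952*a^5 + 79.5481*a^4 + 56.6828*a^3 + 30.2968*a^2 + 8.7*a + 3.0276)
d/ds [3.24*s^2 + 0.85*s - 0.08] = 6.48*s + 0.85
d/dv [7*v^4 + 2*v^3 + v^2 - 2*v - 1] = 28*v^3 + 6*v^2 + 2*v - 2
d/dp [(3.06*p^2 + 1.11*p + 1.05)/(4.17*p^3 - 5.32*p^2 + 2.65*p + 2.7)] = (-12.7602*p^4 - 9.2574*p^3 + 0.8787*p^2 + 27.696*p + 0.2145)/(17.3889*p^6 - 44.3688*p^5 + 50.4034*p^4 - 5.678*p^3 - 21.7055*p^2 + 14.31*p + 7.29)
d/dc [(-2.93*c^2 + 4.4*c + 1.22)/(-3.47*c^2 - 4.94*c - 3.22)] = (29.7422*c^2 + 27.336*c - 8.1412)/(12.0409*c^4 + 34.2836*c^3 + 46.7504*c^2 + 31.8136*c + 10.3684)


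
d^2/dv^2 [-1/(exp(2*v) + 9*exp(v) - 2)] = (-2*(2*exp(v) + 9)^2*exp(v) + (4*exp(v) + 9)*(exp(2*v) + 9*exp(v) - 2))*exp(v)/(exp(2*v) + 9*exp(v) - 2)^3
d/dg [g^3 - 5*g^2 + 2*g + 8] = 3*g^2 - 10*g + 2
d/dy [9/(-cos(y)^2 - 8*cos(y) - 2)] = -18*(cos(y) + 4)*sin(y)/(cos(y)^2 + 8*cos(y) + 2)^2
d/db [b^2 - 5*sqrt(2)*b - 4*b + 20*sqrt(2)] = 2*b - 5*sqrt(2) - 4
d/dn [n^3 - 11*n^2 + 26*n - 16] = 3*n^2 - 22*n + 26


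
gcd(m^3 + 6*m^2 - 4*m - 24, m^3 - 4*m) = m^2 - 4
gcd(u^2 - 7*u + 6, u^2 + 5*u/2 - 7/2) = u - 1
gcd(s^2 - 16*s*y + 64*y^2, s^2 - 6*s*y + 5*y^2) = 1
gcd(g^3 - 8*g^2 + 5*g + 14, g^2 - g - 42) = g - 7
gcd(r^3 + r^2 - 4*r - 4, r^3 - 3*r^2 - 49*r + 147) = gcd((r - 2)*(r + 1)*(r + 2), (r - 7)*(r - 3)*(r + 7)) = 1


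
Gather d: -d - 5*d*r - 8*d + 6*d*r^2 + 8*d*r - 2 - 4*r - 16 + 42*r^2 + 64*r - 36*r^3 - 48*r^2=d*(6*r^2 + 3*r - 9) - 36*r^3 - 6*r^2 + 60*r - 18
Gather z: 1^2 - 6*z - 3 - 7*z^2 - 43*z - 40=-7*z^2 - 49*z - 42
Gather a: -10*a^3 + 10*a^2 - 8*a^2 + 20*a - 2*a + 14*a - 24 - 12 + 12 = -10*a^3 + 2*a^2 + 32*a - 24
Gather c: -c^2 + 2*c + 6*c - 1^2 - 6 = -c^2 + 8*c - 7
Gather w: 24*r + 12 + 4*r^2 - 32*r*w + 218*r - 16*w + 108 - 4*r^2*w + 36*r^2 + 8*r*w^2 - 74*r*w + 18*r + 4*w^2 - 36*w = 40*r^2 + 260*r + w^2*(8*r + 4) + w*(-4*r^2 - 106*r - 52) + 120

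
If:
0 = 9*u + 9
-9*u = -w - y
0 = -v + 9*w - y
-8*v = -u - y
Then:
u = -1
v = -91/81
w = -82/81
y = -647/81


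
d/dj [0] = 0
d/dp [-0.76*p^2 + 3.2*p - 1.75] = 3.2 - 1.52*p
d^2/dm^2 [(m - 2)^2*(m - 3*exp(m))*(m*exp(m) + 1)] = m^4*exp(m) - 12*m^3*exp(2*m) + 4*m^3*exp(m) + 12*m^2*exp(2*m) - 11*m^2*exp(m) + 30*m*exp(2*m) - 8*m*exp(m) + 6*m - 24*exp(2*m) + 14*exp(m) - 8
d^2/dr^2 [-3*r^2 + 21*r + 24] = -6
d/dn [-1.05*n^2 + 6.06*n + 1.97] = 6.06 - 2.1*n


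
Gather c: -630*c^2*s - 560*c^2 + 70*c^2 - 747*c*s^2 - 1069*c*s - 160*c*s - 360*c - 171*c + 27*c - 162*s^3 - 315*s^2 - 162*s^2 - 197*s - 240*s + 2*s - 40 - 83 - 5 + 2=c^2*(-630*s - 490) + c*(-747*s^2 - 1229*s - 504) - 162*s^3 - 477*s^2 - 435*s - 126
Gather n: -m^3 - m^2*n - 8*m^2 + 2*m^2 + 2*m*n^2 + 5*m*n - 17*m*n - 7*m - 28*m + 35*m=-m^3 - 6*m^2 + 2*m*n^2 + n*(-m^2 - 12*m)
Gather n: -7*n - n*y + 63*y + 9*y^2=n*(-y - 7) + 9*y^2 + 63*y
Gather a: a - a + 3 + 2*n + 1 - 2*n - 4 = 0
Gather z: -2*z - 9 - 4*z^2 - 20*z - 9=-4*z^2 - 22*z - 18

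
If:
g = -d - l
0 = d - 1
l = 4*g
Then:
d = 1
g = -1/5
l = -4/5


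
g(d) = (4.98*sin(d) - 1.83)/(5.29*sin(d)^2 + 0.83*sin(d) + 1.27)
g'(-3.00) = -2.87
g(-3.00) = -2.01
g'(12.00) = -1.55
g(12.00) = -1.92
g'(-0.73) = -1.33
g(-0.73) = -1.68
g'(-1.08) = -0.65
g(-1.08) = -1.34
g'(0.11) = 4.73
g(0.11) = -0.90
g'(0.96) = 0.11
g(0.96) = 0.41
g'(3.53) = 1.03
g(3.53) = -2.17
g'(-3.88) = -0.37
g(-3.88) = 0.36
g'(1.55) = 0.00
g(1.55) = 0.43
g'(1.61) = -0.00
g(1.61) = 0.43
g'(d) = (-10.58*sin(d)*cos(d) - 0.83*cos(d))*(4.98*sin(d) - 1.83)/(5.29*sin(d)^2 + 0.83*sin(d) + 1.27)^2 + 4.98*cos(d)/(5.29*sin(d)^2 + 0.83*sin(d) + 1.27)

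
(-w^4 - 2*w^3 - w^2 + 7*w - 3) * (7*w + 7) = -7*w^5 - 21*w^4 - 21*w^3 + 42*w^2 + 28*w - 21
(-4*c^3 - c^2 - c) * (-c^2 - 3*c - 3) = 4*c^5 + 13*c^4 + 16*c^3 + 6*c^2 + 3*c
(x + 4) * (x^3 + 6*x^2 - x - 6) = x^4 + 10*x^3 + 23*x^2 - 10*x - 24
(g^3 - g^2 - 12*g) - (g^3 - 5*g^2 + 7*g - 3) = 4*g^2 - 19*g + 3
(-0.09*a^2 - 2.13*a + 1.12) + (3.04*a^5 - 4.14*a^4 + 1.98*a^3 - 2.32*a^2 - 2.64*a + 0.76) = 3.04*a^5 - 4.14*a^4 + 1.98*a^3 - 2.41*a^2 - 4.77*a + 1.88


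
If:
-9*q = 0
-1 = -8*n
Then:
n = 1/8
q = 0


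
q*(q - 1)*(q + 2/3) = q^3 - q^2/3 - 2*q/3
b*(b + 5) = b^2 + 5*b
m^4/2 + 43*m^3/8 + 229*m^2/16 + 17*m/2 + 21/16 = (m/2 + 1/4)*(m + 1/4)*(m + 3)*(m + 7)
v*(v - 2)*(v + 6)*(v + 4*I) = v^4 + 4*v^3 + 4*I*v^3 - 12*v^2 + 16*I*v^2 - 48*I*v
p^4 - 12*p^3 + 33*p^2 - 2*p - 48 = (p - 8)*(p - 3)*(p - 2)*(p + 1)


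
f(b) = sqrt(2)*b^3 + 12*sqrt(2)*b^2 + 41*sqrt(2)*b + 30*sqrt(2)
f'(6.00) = 414.36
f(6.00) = 1306.73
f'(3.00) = 197.99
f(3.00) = 407.29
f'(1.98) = 141.82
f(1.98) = 234.74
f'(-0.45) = 43.57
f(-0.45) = 19.64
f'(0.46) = 74.49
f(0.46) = 72.83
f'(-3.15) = -6.83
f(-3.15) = -16.03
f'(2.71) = 181.12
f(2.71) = 352.34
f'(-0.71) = 36.02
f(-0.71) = 9.31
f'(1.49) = 117.97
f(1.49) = 171.18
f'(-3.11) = -6.54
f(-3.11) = -16.30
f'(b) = 3*sqrt(2)*b^2 + 24*sqrt(2)*b + 41*sqrt(2)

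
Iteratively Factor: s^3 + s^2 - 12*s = (s - 3)*(s^2 + 4*s) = (s - 3)*(s + 4)*(s)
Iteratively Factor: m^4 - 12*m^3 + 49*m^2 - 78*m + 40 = (m - 4)*(m^3 - 8*m^2 + 17*m - 10) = (m - 4)*(m - 2)*(m^2 - 6*m + 5) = (m - 5)*(m - 4)*(m - 2)*(m - 1)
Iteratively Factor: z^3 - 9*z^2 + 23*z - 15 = (z - 3)*(z^2 - 6*z + 5) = (z - 5)*(z - 3)*(z - 1)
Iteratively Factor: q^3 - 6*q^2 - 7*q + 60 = (q - 5)*(q^2 - q - 12) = (q - 5)*(q - 4)*(q + 3)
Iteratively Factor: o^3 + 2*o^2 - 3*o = (o)*(o^2 + 2*o - 3) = o*(o + 3)*(o - 1)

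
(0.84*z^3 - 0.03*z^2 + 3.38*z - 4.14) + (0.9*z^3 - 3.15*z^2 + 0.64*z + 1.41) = 1.74*z^3 - 3.18*z^2 + 4.02*z - 2.73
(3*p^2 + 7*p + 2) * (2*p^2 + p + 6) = 6*p^4 + 17*p^3 + 29*p^2 + 44*p + 12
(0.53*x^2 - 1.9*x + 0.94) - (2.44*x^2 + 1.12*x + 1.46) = -1.91*x^2 - 3.02*x - 0.52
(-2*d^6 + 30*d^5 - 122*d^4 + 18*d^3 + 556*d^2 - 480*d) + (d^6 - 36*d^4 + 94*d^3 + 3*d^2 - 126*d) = -d^6 + 30*d^5 - 158*d^4 + 112*d^3 + 559*d^2 - 606*d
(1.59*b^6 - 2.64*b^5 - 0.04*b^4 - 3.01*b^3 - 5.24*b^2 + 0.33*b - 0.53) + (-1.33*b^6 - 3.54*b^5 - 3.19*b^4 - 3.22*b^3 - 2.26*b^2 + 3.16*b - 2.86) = 0.26*b^6 - 6.18*b^5 - 3.23*b^4 - 6.23*b^3 - 7.5*b^2 + 3.49*b - 3.39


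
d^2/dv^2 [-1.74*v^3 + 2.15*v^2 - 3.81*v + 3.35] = 4.3 - 10.44*v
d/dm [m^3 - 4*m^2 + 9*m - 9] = 3*m^2 - 8*m + 9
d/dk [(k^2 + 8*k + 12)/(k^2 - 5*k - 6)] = (-13*k^2 - 36*k + 12)/(k^4 - 10*k^3 + 13*k^2 + 60*k + 36)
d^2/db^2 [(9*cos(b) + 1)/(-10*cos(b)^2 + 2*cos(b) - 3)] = (-2025*(1 - cos(2*b))^2*cos(b) - 145*(1 - cos(2*b))^2 + 1233*cos(b) - 249*cos(2*b) - 930*cos(3*b) + 450*cos(5*b) + 387)/(2*cos(b) - 5*cos(2*b) - 8)^3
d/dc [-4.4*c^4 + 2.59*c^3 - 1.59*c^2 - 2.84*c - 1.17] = -17.6*c^3 + 7.77*c^2 - 3.18*c - 2.84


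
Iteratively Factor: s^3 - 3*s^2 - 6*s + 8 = (s + 2)*(s^2 - 5*s + 4) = (s - 1)*(s + 2)*(s - 4)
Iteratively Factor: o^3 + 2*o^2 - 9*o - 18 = (o - 3)*(o^2 + 5*o + 6) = (o - 3)*(o + 2)*(o + 3)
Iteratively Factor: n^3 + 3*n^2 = (n + 3)*(n^2) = n*(n + 3)*(n)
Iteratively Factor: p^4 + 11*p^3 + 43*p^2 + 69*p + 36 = (p + 3)*(p^3 + 8*p^2 + 19*p + 12) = (p + 3)^2*(p^2 + 5*p + 4) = (p + 3)^2*(p + 4)*(p + 1)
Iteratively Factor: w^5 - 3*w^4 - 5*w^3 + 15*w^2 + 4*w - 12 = (w - 1)*(w^4 - 2*w^3 - 7*w^2 + 8*w + 12) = (w - 1)*(w + 2)*(w^3 - 4*w^2 + w + 6) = (w - 2)*(w - 1)*(w + 2)*(w^2 - 2*w - 3) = (w - 3)*(w - 2)*(w - 1)*(w + 2)*(w + 1)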